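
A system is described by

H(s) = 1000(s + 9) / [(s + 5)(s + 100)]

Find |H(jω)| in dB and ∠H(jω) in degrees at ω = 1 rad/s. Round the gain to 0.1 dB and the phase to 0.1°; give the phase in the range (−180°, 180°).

25.0 dB, -5.5°

At s = jω = j1:
zero (s+9): 9 + j1 → |·| = √(9²+1²) = √82 ≈ 9.0554, ∠ = arctan(1/9) ≈ 6.34°
pole (s+5): 5 + j1 → |·| = √(5²+1²) = √26 ≈ 5.099, ∠ = arctan(1/5) ≈ 11.31°
pole (s+100): 100 + j1 → |·| = √(100²+1²) = √10001 ≈ 100, ∠ = arctan(1/100) ≈ 0.57°
|H| = 1000 · 9.0554 / 509.9 ≈ 17.759
Gain = 20 log₁₀(17.759) ≈ 24.99 dB
∠H = 6.34° − 11.88° = -5.54°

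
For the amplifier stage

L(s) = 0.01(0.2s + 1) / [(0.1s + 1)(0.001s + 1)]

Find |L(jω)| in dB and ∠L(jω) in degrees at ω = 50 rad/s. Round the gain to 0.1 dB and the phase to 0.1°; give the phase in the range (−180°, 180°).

At ω = 50 rad/s:
zero (1 + j50·0.2) = 1 + j10 → |·| ≈ 10.05, ∠ ≈ 84.29°
pole (1 + j50·0.1) = 1 + j5 → |·| ≈ 5.099, ∠ ≈ 78.69°
pole (1 + j50·0.001) = 1 + j0.05 → |·| ≈ 1.0012, ∠ ≈ 2.86°
|L| = 0.01 · 10.05 / (5.099 · 1.0012) ≈ 0.019686
Gain = 20 log₁₀(0.019686) ≈ -34.12 dB
∠L = (84.29°) − (78.69° + 2.86°) = 2.74°

-34.1 dB, 2.7°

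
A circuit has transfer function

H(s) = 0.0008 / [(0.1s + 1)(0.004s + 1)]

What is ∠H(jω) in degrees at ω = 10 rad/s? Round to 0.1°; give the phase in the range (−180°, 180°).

At ω = 10 rad/s:
pole (1 + j10·0.1) = 1 + j1 → |·| ≈ 1.4142, ∠ ≈ 45.00°
pole (1 + j10·0.004) = 1 + j0.04 → |·| ≈ 1.0008, ∠ ≈ 2.29°
∠H = (0°) − (45.00° + 2.29°) = -47.29°

-47.3°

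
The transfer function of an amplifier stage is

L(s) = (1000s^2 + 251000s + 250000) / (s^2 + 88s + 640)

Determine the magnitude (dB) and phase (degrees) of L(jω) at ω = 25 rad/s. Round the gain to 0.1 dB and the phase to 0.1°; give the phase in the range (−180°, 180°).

69.1 dB, 3.8°

Substitute s = j25:
Numerator: 1000(j25)^2 + 251000(j25) + 250000 = -375000 + j6275000
Denominator: (j25)^2 + 88(j25) + 640 = 15 + j2200
|N| = √(375000² + 6275000²) ≈ 6.2862e+06, ∠N ≈ 93.42°
|D| = √(15² + 2200²) ≈ 2200.1, ∠D ≈ 89.61°
|L| = 6.2862e+06 / 2200.1 ≈ 2857.2
Gain = 20 log₁₀(2857.2) ≈ 69.12 dB
∠L = 93.42° − 89.61° = 3.81°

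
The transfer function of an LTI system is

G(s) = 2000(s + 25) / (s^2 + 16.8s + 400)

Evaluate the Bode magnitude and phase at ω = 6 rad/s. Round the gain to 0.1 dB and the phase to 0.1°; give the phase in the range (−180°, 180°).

At s = jω = j6:
zero (s+25): 25 + j6 → |·| = √(25²+6²) = √661 ≈ 25.71, ∠ = arctan(6/25) ≈ 13.50°
quadratic: (j6)² + 16.8·j6 + 400 = 364 + j100.8 → |·| ≈ 377.7, ∠ ≈ 15.48°
|G| = 2000 · 25.71 / 377.7 ≈ 136.14
Gain = 20 log₁₀(136.14) ≈ 42.68 dB
∠G = 13.50° − 15.48° = -1.98°

42.7 dB, -2.0°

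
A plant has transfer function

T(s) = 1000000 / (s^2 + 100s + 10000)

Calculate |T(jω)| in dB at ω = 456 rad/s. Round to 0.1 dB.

13.8 dB

At s = jω = j456:
quadratic: (j456)² + 100·j456 + 10000 = -197936 + j45600 → |·| ≈ 2.0312e+05, ∠ ≈ 167.03°
|T| = 1000000 / 2.0312e+05 ≈ 4.9232
Gain = 20 log₁₀(4.9232) ≈ 13.84 dB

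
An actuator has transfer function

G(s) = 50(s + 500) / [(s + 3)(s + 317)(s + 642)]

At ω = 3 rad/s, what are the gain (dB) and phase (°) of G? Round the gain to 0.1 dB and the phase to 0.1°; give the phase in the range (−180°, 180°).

At s = jω = j3:
zero (s+500): 500 + j3 → |·| = √(500²+3²) = √250009 ≈ 500.01, ∠ = arctan(3/500) ≈ 0.34°
pole (s+3): 3 + j3 → |·| = √(3²+3²) = √18 ≈ 4.2426, ∠ = arctan(3/3) ≈ 45.00°
pole (s+317): 317 + j3 → |·| = √(317²+3²) = √100498 ≈ 317.01, ∠ = arctan(3/317) ≈ 0.54°
pole (s+642): 642 + j3 → |·| = √(642²+3²) = √412173 ≈ 642.01, ∠ = arctan(3/642) ≈ 0.27°
|G| = 50 · 500.01 / 8.6347e+05 ≈ 0.028954
Gain = 20 log₁₀(0.028954) ≈ -30.77 dB
∠G = 0.34° − 45.81° = -45.47°

-30.8 dB, -45.5°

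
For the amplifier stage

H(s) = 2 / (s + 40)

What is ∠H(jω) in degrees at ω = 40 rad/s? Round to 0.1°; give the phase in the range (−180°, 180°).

-45.0°

Substitute s = j40:
Numerator: 2 = 2 + j0
Denominator: (j40) + 40 = 40 + j40
|N| = √(2² + 0²) ≈ 2, ∠N ≈ 0.00°
|D| = √(40² + 40²) ≈ 56.569, ∠D ≈ 45.00°
∠H = 0.00° − 45.00° = -45.00°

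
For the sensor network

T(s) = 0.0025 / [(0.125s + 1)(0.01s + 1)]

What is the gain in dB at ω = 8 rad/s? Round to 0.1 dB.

At ω = 8 rad/s:
pole (1 + j8·0.125) = 1 + j1 → |·| ≈ 1.4142, ∠ ≈ 45.00°
pole (1 + j8·0.01) = 1 + j0.08 → |·| ≈ 1.0032, ∠ ≈ 4.57°
|T| = 0.0025 · 1 / (1.4142 · 1.0032) ≈ 0.0017621
Gain = 20 log₁₀(0.0017621) ≈ -55.08 dB

-55.1 dB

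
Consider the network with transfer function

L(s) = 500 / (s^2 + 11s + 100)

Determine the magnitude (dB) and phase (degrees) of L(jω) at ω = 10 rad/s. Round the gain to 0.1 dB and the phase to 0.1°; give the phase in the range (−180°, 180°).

13.2 dB, -90.0°

At s = jω = j10:
quadratic: (j10)² + 11·j10 + 100 = 0 + j110 → |·| ≈ 110, ∠ ≈ 90.00°
|L| = 500 / 110 ≈ 4.5455
Gain = 20 log₁₀(4.5455) ≈ 13.15 dB
∠L = 0.00° − 90.00° = -90.00°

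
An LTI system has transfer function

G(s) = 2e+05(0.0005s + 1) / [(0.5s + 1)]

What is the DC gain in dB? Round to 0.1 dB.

106.0 dB

G(0) = 2e+05 · 1 / 1 = 2e+05
20 log₁₀(2e+05) ≈ 106.02 dB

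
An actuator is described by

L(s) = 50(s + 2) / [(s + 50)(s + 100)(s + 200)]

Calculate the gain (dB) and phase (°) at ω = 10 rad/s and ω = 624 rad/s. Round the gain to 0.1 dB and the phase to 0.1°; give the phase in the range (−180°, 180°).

At s = jω = j10:
zero (s+2): 2 + j10 → |·| = √(2²+10²) = √104 ≈ 10.198, ∠ = arctan(10/2) ≈ 78.69°
pole (s+50): 50 + j10 → |·| = √(50²+10²) = √2600 ≈ 50.99, ∠ = arctan(10/50) ≈ 11.31°
pole (s+100): 100 + j10 → |·| = √(100²+10²) = √10100 ≈ 100.5, ∠ = arctan(10/100) ≈ 5.71°
pole (s+200): 200 + j10 → |·| = √(200²+10²) = √40100 ≈ 200.25, ∠ = arctan(10/200) ≈ 2.86°
|L| = 50 · 10.198 / 1.0262e+06 ≈ 0.00049688
Gain = 20 log₁₀(0.00049688) ≈ -66.07 dB
∠L = 78.69° − 19.88° = 58.81°

At s = jω = j624:
zero (s+2): 2 + j624 → |·| = √(2²+624²) = √389380 ≈ 624, ∠ = arctan(624/2) ≈ 89.82°
pole (s+50): 50 + j624 → |·| = √(50²+624²) = √391876 ≈ 626, ∠ = arctan(624/50) ≈ 85.42°
pole (s+100): 100 + j624 → |·| = √(100²+624²) = √399376 ≈ 631.96, ∠ = arctan(624/100) ≈ 80.90°
pole (s+200): 200 + j624 → |·| = √(200²+624²) = √429376 ≈ 655.27, ∠ = arctan(624/200) ≈ 72.23°
|L| = 50 · 624 / 2.5923e+08 ≈ 0.00012036
Gain = 20 log₁₀(0.00012036) ≈ -78.39 dB
∠L = 89.82° − 238.55° = -148.73°

ω = 10: -66.1 dB, 58.8°; ω = 624: -78.4 dB, -148.7°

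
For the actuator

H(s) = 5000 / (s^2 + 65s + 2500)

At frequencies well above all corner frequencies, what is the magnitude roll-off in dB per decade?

Each pole contributes −20 dB/decade at high frequency; each zero contributes +20 dB/decade.
Net: 0 zero(s) − 2 pole(s) → -40 dB/decade.

-40 dB/decade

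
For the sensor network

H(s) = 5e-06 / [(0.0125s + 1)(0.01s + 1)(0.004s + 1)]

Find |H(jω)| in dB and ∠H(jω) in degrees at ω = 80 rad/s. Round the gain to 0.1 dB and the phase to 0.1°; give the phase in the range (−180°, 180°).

-111.6 dB, -101.4°

At ω = 80 rad/s:
pole (1 + j80·0.0125) = 1 + j1 → |·| ≈ 1.4142, ∠ ≈ 45.00°
pole (1 + j80·0.01) = 1 + j0.8 → |·| ≈ 1.2806, ∠ ≈ 38.66°
pole (1 + j80·0.004) = 1 + j0.32 → |·| ≈ 1.05, ∠ ≈ 17.74°
|H| = 5e-06 · 1 / (1.4142 · 1.2806 · 1.05) ≈ 2.6294e-06
Gain = 20 log₁₀(2.6294e-06) ≈ -111.60 dB
∠H = (0°) − (45.00° + 38.66° + 17.74°) = -101.40°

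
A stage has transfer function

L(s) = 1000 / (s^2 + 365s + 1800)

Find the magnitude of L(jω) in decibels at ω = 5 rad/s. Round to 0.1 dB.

-8.1 dB

Substitute s = j5:
Numerator: 1000 = 1000 + j0
Denominator: (j5)^2 + 365(j5) + 1800 = 1775 + j1825
|N| = √(1000² + 0²) ≈ 1000, ∠N ≈ 0.00°
|D| = √(1775² + 1825²) ≈ 2545.8, ∠D ≈ 45.80°
|L| = 1000 / 2545.8 ≈ 0.3928
Gain = 20 log₁₀(0.3928) ≈ -8.12 dB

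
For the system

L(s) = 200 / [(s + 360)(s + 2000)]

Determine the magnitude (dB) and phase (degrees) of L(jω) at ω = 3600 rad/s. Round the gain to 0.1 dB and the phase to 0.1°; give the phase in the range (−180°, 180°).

-97.4 dB, -145.2°

At s = jω = j3600:
pole (s+360): 360 + j3600 → |·| = √(360²+3600²) = √13089600 ≈ 3618, ∠ = arctan(3600/360) ≈ 84.29°
pole (s+2000): 2000 + j3600 → |·| = √(2000²+3600²) = √16960000 ≈ 4118.3, ∠ = arctan(3600/2000) ≈ 60.95°
|L| = 200 / 1.49e+07 ≈ 1.3423e-05
Gain = 20 log₁₀(1.3423e-05) ≈ -97.44 dB
∠L = 0.00° − 145.24° = -145.24°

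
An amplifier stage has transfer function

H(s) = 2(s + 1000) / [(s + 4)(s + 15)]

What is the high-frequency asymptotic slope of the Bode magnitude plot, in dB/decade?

-20 dB/decade

Each pole contributes −20 dB/decade at high frequency; each zero contributes +20 dB/decade.
Net: 1 zero(s) − 2 pole(s) → -20 dB/decade.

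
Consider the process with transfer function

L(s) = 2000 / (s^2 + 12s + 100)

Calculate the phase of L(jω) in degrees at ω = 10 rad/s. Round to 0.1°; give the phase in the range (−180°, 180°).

-90.0°

At s = jω = j10:
quadratic: (j10)² + 12·j10 + 100 = 0 + j120 → |·| ≈ 120, ∠ ≈ 90.00°
∠L = 0.00° − 90.00° = -90.00°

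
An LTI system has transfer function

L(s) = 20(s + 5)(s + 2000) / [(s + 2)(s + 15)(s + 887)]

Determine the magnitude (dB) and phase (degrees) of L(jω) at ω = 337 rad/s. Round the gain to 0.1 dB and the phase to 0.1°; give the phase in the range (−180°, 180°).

At s = jω = j337:
zero (s+5): 5 + j337 → |·| = √(5²+337²) = √113594 ≈ 337.04, ∠ = arctan(337/5) ≈ 89.15°
zero (s+2000): 2000 + j337 → |·| = √(2000²+337²) = √4113569 ≈ 2028.2, ∠ = arctan(337/2000) ≈ 9.56°
pole (s+2): 2 + j337 → |·| = √(2²+337²) = √113573 ≈ 337.01, ∠ = arctan(337/2) ≈ 89.66°
pole (s+15): 15 + j337 → |·| = √(15²+337²) = √113794 ≈ 337.33, ∠ = arctan(337/15) ≈ 87.45°
pole (s+887): 887 + j337 → |·| = √(887²+337²) = √900338 ≈ 948.86, ∠ = arctan(337/887) ≈ 20.80°
|L| = 20 · 6.8358e+05 / 1.0787e+08 ≈ 0.12674
Gain = 20 log₁₀(0.12674) ≈ -17.94 dB
∠L = 98.71° − 197.91° = -99.20°

-17.9 dB, -99.2°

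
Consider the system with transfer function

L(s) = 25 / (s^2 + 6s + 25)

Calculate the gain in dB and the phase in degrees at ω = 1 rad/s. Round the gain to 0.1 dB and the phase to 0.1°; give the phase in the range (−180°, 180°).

0.1 dB, -14.0°

At s = jω = j1:
quadratic: (j1)² + 6·j1 + 25 = 24 + j6 → |·| ≈ 24.739, ∠ ≈ 14.04°
|L| = 25 / 24.739 ≈ 1.0106
Gain = 20 log₁₀(1.0106) ≈ 0.09 dB
∠L = 0.00° − 14.04° = -14.04°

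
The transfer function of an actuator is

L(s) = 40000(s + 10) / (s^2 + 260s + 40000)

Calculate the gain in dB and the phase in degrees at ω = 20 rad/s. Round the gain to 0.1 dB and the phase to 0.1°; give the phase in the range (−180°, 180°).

27.0 dB, 56.0°

At s = jω = j20:
zero (s+10): 10 + j20 → |·| = √(10²+20²) = √500 ≈ 22.361, ∠ = arctan(20/10) ≈ 63.43°
quadratic: (j20)² + 260·j20 + 40000 = 39600 + j5200 → |·| ≈ 39940, ∠ ≈ 7.48°
|L| = 40000 · 22.361 / 39940 ≈ 22.395
Gain = 20 log₁₀(22.395) ≈ 27.00 dB
∠L = 63.43° − 7.48° = 55.95°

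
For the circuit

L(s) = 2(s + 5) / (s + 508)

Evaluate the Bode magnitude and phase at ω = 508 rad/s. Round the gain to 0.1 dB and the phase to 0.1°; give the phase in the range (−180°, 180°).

At s = jω = j508:
zero (s+5): 5 + j508 → |·| = √(5²+508²) = √258089 ≈ 508.02, ∠ = arctan(508/5) ≈ 89.44°
pole (s+508): 508 + j508 → |·| = √(508²+508²) = √516128 ≈ 718.42, ∠ = arctan(508/508) ≈ 45.00°
|L| = 2 · 508.02 / 718.42 ≈ 1.4143
Gain = 20 log₁₀(1.4143) ≈ 3.01 dB
∠L = 89.44° − 45.00° = 44.44°

3.0 dB, 44.4°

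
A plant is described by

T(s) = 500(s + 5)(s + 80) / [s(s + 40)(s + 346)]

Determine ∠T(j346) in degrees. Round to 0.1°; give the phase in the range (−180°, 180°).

At s = jω = j346:
zero (s+5): 5 + j346 → |·| = √(5²+346²) = √119741 ≈ 346.04, ∠ = arctan(346/5) ≈ 89.17°
zero (s+80): 80 + j346 → |·| = √(80²+346²) = √126116 ≈ 355.13, ∠ = arctan(346/80) ≈ 76.98°
pole (s+40): 40 + j346 → |·| = √(40²+346²) = √121316 ≈ 348.3, ∠ = arctan(346/40) ≈ 83.41°
pole (s+346): 346 + j346 → |·| = √(346²+346²) = √239432 ≈ 489.32, ∠ = arctan(346/346) ≈ 45.00°
pole at origin: |s| = 346, ∠ = 90.00° (in denominator)
∠T = 166.15° − 218.41° = -52.26°

-52.3°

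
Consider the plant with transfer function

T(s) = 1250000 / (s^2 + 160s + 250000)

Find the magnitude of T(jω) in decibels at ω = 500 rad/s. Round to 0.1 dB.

At s = jω = j500:
quadratic: (j500)² + 160·j500 + 250000 = 0 + j80000 → |·| ≈ 80000, ∠ ≈ 90.00°
|T| = 1250000 / 80000 ≈ 15.625
Gain = 20 log₁₀(15.625) ≈ 23.88 dB

23.9 dB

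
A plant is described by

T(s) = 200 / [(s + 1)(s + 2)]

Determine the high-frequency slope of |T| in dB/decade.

-40 dB/decade

Each pole contributes −20 dB/decade at high frequency; each zero contributes +20 dB/decade.
Net: 0 zero(s) − 2 pole(s) → -40 dB/decade.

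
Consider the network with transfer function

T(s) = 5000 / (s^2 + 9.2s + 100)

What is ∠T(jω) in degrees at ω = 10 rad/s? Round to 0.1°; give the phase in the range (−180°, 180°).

At s = jω = j10:
quadratic: (j10)² + 9.2·j10 + 100 = 0 + j92 → |·| ≈ 92, ∠ ≈ 90.00°
∠T = 0.00° − 90.00° = -90.00°

-90.0°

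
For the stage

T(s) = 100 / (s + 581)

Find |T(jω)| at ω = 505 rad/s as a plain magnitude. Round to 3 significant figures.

0.130

At s = jω = j505:
pole (s+581): 581 + j505 → |·| = √(581²+505²) = √592586 ≈ 769.8, ∠ = arctan(505/581) ≈ 41.00°
|T| = 100 / 769.8 ≈ 0.1299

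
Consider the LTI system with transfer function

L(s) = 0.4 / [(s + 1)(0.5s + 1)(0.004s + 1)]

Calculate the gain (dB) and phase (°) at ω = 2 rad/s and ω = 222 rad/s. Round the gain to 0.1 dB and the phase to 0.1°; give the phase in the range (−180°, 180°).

ω = 2: -18.0 dB, -108.9°; ω = 222: -98.3 dB, 139.2°

At ω = 2 rad/s:
pole (1 + j2·1) = 1 + j2 → |·| ≈ 2.2361, ∠ ≈ 63.43°
pole (1 + j2·0.5) = 1 + j1 → |·| ≈ 1.4142, ∠ ≈ 45.00°
pole (1 + j2·0.004) = 1 + j0.008 → |·| ≈ 1, ∠ ≈ 0.46°
|L| = 0.4 · 1 / (2.2361 · 1.4142 · 1) ≈ 0.12649
Gain = 20 log₁₀(0.12649) ≈ -17.96 dB
∠L = (0°) − (63.43° + 45.00° + 0.46°) = -108.89°

At ω = 222 rad/s:
pole (1 + j222·1) = 1 + j222 → |·| ≈ 222, ∠ ≈ 89.74°
pole (1 + j222·0.5) = 1 + j111 → |·| ≈ 111, ∠ ≈ 89.48°
pole (1 + j222·0.004) = 1 + j0.888 → |·| ≈ 1.3374, ∠ ≈ 41.61°
|L| = 0.4 · 1 / (222 · 111 · 1.3374) ≈ 1.2137e-05
Gain = 20 log₁₀(1.2137e-05) ≈ -98.32 dB
∠L = (0°) − (89.74° + 89.48° + 41.61°) = -220.83° ≡ 139.17° (principal value)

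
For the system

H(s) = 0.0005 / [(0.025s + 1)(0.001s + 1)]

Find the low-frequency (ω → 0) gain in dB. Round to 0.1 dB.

H(0) = 0.0005 · 1 / 1 = 0.0005
20 log₁₀(0.0005) ≈ -66.02 dB

-66.0 dB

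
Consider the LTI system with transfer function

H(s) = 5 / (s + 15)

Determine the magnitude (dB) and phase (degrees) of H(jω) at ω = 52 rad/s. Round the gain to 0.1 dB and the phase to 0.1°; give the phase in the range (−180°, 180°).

-20.7 dB, -73.9°

Substitute s = j52:
Numerator: 5 = 5 + j0
Denominator: (j52) + 15 = 15 + j52
|N| = √(5² + 0²) ≈ 5, ∠N ≈ 0.00°
|D| = √(15² + 52²) ≈ 54.12, ∠D ≈ 73.91°
|H| = 5 / 54.12 ≈ 0.092387
Gain = 20 log₁₀(0.092387) ≈ -20.69 dB
∠H = 0.00° − 73.91° = -73.91°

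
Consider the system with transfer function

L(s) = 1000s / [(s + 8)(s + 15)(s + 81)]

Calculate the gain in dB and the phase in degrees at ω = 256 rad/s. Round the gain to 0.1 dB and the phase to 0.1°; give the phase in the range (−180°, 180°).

-36.8 dB, -157.3°

At s = jω = j256:
zero at origin: s = j256 → |·| = 256, ∠ = 90.00°
pole (s+8): 8 + j256 → |·| = √(8²+256²) = √65600 ≈ 256.12, ∠ = arctan(256/8) ≈ 88.21°
pole (s+15): 15 + j256 → |·| = √(15²+256²) = √65761 ≈ 256.44, ∠ = arctan(256/15) ≈ 86.65°
pole (s+81): 81 + j256 → |·| = √(81²+256²) = √72097 ≈ 268.51, ∠ = arctan(256/81) ≈ 72.44°
|L| = 1000 · 256 / 1.7636e+07 ≈ 0.014516
Gain = 20 log₁₀(0.014516) ≈ -36.76 dB
∠L = 90.00° − 247.30° = -157.30°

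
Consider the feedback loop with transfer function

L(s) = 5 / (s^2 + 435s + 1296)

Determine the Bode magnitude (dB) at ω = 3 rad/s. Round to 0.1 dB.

Substitute s = j3:
Numerator: 5 = 5 + j0
Denominator: (j3)^2 + 435(j3) + 1296 = 1287 + j1305
|N| = √(5² + 0²) ≈ 5, ∠N ≈ 0.00°
|D| = √(1287² + 1305²) ≈ 1832.9, ∠D ≈ 45.40°
|L| = 5 / 1832.9 ≈ 0.0027279
Gain = 20 log₁₀(0.0027279) ≈ -51.28 dB

-51.3 dB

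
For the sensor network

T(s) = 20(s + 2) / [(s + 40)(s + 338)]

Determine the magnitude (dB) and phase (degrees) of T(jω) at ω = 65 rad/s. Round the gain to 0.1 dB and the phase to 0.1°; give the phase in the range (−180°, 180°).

At s = jω = j65:
zero (s+2): 2 + j65 → |·| = √(2²+65²) = √4229 ≈ 65.031, ∠ = arctan(65/2) ≈ 88.24°
pole (s+40): 40 + j65 → |·| = √(40²+65²) = √5825 ≈ 76.322, ∠ = arctan(65/40) ≈ 58.39°
pole (s+338): 338 + j65 → |·| = √(338²+65²) = √118469 ≈ 344.19, ∠ = arctan(65/338) ≈ 10.89°
|T| = 20 · 65.031 / 26269 ≈ 0.049512
Gain = 20 log₁₀(0.049512) ≈ -26.11 dB
∠T = 88.24° − 69.28° = 18.96°

-26.1 dB, 19.0°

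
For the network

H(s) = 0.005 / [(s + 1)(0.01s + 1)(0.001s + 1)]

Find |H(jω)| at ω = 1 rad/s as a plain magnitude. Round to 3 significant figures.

0.00354

At ω = 1 rad/s:
pole (1 + j1·1) = 1 + j1 → |·| ≈ 1.4142, ∠ ≈ 45.00°
pole (1 + j1·0.01) = 1 + j0.01 → |·| ≈ 1, ∠ ≈ 0.57°
pole (1 + j1·0.001) = 1 + j0.001 → |·| ≈ 1, ∠ ≈ 0.06°
|H| = 0.005 · 1 / (1.4142 · 1 · 1) ≈ 0.0035356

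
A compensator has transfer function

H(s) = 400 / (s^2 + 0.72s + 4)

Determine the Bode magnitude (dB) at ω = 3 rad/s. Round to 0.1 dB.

37.3 dB

At s = jω = j3:
quadratic: (j3)² + 0.72·j3 + 4 = -5 + j2.16 → |·| ≈ 5.4466, ∠ ≈ 156.64°
|H| = 400 / 5.4466 ≈ 73.44
Gain = 20 log₁₀(73.44) ≈ 37.32 dB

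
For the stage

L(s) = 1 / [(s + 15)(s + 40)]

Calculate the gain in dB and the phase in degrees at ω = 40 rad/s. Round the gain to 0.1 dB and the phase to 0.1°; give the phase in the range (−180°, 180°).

-67.7 dB, -114.4°

At s = jω = j40:
pole (s+15): 15 + j40 → |·| = √(15²+40²) = √1825 ≈ 42.72, ∠ = arctan(40/15) ≈ 69.44°
pole (s+40): 40 + j40 → |·| = √(40²+40²) = √3200 ≈ 56.569, ∠ = arctan(40/40) ≈ 45.00°
|L| = 1 / 2416.6 ≈ 0.0004138
Gain = 20 log₁₀(0.0004138) ≈ -67.66 dB
∠L = 0.00° − 114.44° = -114.44°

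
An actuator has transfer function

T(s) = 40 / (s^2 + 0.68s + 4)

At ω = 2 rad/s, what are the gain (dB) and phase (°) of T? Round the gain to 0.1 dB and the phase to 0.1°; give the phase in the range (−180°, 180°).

At s = jω = j2:
quadratic: (j2)² + 0.68·j2 + 4 = 0 + j1.36 → |·| ≈ 1.36, ∠ ≈ 90.00°
|T| = 40 / 1.36 ≈ 29.412
Gain = 20 log₁₀(29.412) ≈ 29.37 dB
∠T = 0.00° − 90.00° = -90.00°

29.4 dB, -90.0°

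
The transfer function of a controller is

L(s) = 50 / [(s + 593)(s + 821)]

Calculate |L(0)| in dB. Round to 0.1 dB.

L(0) = 50 / (593·821) ≈ 0.0001027
20 log₁₀(0.0001027) ≈ -79.77 dB

-79.8 dB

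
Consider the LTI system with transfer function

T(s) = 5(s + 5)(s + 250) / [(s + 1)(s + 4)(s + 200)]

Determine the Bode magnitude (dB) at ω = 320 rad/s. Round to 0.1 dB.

-35.5 dB

At s = jω = j320:
zero (s+5): 5 + j320 → |·| = √(5²+320²) = √102425 ≈ 320.04, ∠ = arctan(320/5) ≈ 89.10°
zero (s+250): 250 + j320 → |·| = √(250²+320²) = √164900 ≈ 406.08, ∠ = arctan(320/250) ≈ 52.00°
pole (s+1): 1 + j320 → |·| = √(1²+320²) = √102401 ≈ 320, ∠ = arctan(320/1) ≈ 89.82°
pole (s+4): 4 + j320 → |·| = √(4²+320²) = √102416 ≈ 320.02, ∠ = arctan(320/4) ≈ 89.28°
pole (s+200): 200 + j320 → |·| = √(200²+320²) = √142400 ≈ 377.36, ∠ = arctan(320/200) ≈ 57.99°
|T| = 5 · 1.2996e+05 / 3.8644e+07 ≈ 0.016815
Gain = 20 log₁₀(0.016815) ≈ -35.49 dB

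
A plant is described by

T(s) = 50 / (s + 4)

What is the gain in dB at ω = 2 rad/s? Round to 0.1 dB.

21.0 dB

Substitute s = j2:
Numerator: 50 = 50 + j0
Denominator: (j2) + 4 = 4 + j2
|N| = √(50² + 0²) ≈ 50, ∠N ≈ 0.00°
|D| = √(4² + 2²) ≈ 4.4721, ∠D ≈ 26.57°
|T| = 50 / 4.4721 ≈ 11.18
Gain = 20 log₁₀(11.18) ≈ 20.97 dB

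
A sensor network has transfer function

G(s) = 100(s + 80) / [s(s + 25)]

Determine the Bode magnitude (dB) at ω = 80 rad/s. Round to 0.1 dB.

4.5 dB

At s = jω = j80:
zero (s+80): 80 + j80 → |·| = √(80²+80²) = √12800 ≈ 113.14, ∠ = arctan(80/80) ≈ 45.00°
pole (s+25): 25 + j80 → |·| = √(25²+80²) = √7025 ≈ 83.815, ∠ = arctan(80/25) ≈ 72.65°
pole at origin: |s| = 80, ∠ = 90.00° (in denominator)
|G| = 100 · 113.14 / 6705.2 ≈ 1.6873
Gain = 20 log₁₀(1.6873) ≈ 4.54 dB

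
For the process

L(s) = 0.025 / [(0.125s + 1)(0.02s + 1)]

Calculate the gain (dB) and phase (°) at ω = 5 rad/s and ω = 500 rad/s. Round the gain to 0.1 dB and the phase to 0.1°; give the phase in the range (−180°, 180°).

At ω = 5 rad/s:
pole (1 + j5·0.125) = 1 + j0.625 → |·| ≈ 1.1792, ∠ ≈ 32.01°
pole (1 + j5·0.02) = 1 + j0.1 → |·| ≈ 1.005, ∠ ≈ 5.71°
|L| = 0.025 · 1 / (1.1792 · 1.005) ≈ 0.021095
Gain = 20 log₁₀(0.021095) ≈ -33.52 dB
∠L = (0°) − (32.01° + 5.71°) = -37.72°

At ω = 500 rad/s:
pole (1 + j500·0.125) = 1 + j62.5 → |·| ≈ 62.508, ∠ ≈ 89.08°
pole (1 + j500·0.02) = 1 + j10 → |·| ≈ 10.05, ∠ ≈ 84.29°
|L| = 0.025 · 1 / (62.508 · 10.05) ≈ 3.9796e-05
Gain = 20 log₁₀(3.9796e-05) ≈ -88.00 dB
∠L = (0°) − (89.08° + 84.29°) = -173.37°

ω = 5: -33.5 dB, -37.7°; ω = 500: -88.0 dB, -173.4°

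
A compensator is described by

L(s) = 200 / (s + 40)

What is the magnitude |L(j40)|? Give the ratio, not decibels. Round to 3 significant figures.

3.54

Substitute s = j40:
Numerator: 200 = 200 + j0
Denominator: (j40) + 40 = 40 + j40
|N| = √(200² + 0²) ≈ 200, ∠N ≈ 0.00°
|D| = √(40² + 40²) ≈ 56.569, ∠D ≈ 45.00°
|L| = 200 / 56.569 ≈ 3.5355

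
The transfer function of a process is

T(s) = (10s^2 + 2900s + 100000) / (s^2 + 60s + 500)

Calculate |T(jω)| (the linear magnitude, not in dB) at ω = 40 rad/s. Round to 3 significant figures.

Substitute s = j40:
Numerator: 10(j40)^2 + 2900(j40) + 100000 = 84000 + j116000
Denominator: (j40)^2 + 60(j40) + 500 = -1100 + j2400
|N| = √(84000² + 116000²) ≈ 1.4322e+05, ∠N ≈ 54.09°
|D| = √(1100² + 2400²) ≈ 2640.1, ∠D ≈ 114.62°
|T| = 1.4322e+05 / 2640.1 ≈ 54.248

54.2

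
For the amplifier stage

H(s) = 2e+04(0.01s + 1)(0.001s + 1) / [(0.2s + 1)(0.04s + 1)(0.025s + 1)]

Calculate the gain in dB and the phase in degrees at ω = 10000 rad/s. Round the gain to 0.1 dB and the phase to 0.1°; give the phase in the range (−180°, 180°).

-20.0 dB, -95.9°

At ω = 10000 rad/s:
zero (1 + j10000·0.01) = 1 + j100 → |·| ≈ 100, ∠ ≈ 89.43°
zero (1 + j10000·0.001) = 1 + j10 → |·| ≈ 10.05, ∠ ≈ 84.29°
pole (1 + j10000·0.2) = 1 + j2000 → |·| ≈ 2000, ∠ ≈ 89.97°
pole (1 + j10000·0.04) = 1 + j400 → |·| ≈ 400, ∠ ≈ 89.86°
pole (1 + j10000·0.025) = 1 + j250 → |·| ≈ 250, ∠ ≈ 89.77°
|H| = 2e+04 · 100 · 10.05 / (2000 · 400 · 250) ≈ 0.1005
Gain = 20 log₁₀(0.1005) ≈ -19.96 dB
∠H = (89.43° + 84.29°) − (89.97° + 89.86° + 89.77°) = -95.88°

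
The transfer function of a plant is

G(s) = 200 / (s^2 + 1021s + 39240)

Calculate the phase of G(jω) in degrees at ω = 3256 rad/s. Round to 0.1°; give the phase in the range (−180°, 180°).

-162.5°

Substitute s = j3256:
Numerator: 200 = 200 + j0
Denominator: (j3256)^2 + 1021(j3256) + 39240 = -10562296 + j3324376
|N| = √(200² + 0²) ≈ 200, ∠N ≈ 0.00°
|D| = √(10562296² + 3324376²) ≈ 1.1073e+07, ∠D ≈ 162.53°
∠G = 0.00° − 162.53° = -162.53°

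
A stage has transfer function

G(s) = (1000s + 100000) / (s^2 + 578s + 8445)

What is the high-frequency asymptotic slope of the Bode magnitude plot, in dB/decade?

Each pole contributes −20 dB/decade at high frequency; each zero contributes +20 dB/decade.
Net: 1 zero(s) − 2 pole(s) → -20 dB/decade.

-20 dB/decade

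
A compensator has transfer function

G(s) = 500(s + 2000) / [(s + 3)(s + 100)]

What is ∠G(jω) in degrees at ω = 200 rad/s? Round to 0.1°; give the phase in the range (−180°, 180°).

At s = jω = j200:
zero (s+2000): 2000 + j200 → |·| = √(2000²+200²) = √4040000 ≈ 2010, ∠ = arctan(200/2000) ≈ 5.71°
pole (s+3): 3 + j200 → |·| = √(3²+200²) = √40009 ≈ 200.02, ∠ = arctan(200/3) ≈ 89.14°
pole (s+100): 100 + j200 → |·| = √(100²+200²) = √50000 ≈ 223.61, ∠ = arctan(200/100) ≈ 63.43°
∠G = 5.71° − 152.57° = -146.86°

-146.9°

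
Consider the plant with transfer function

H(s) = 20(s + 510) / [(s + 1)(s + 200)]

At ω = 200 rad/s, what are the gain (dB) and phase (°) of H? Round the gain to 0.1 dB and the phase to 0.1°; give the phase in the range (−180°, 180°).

-14.3 dB, -113.3°

At s = jω = j200:
zero (s+510): 510 + j200 → |·| = √(510²+200²) = √300100 ≈ 547.81, ∠ = arctan(200/510) ≈ 21.41°
pole (s+1): 1 + j200 → |·| = √(1²+200²) = √40001 ≈ 200, ∠ = arctan(200/1) ≈ 89.71°
pole (s+200): 200 + j200 → |·| = √(200²+200²) = √80000 ≈ 282.84, ∠ = arctan(200/200) ≈ 45.00°
|H| = 20 · 547.81 / 56568 ≈ 0.19368
Gain = 20 log₁₀(0.19368) ≈ -14.26 dB
∠H = 21.41° − 134.71° = -113.30°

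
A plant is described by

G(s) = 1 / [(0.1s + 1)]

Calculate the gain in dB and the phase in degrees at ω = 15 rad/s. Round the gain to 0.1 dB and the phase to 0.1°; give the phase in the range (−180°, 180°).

-5.1 dB, -56.3°

At ω = 15 rad/s:
pole (1 + j15·0.1) = 1 + j1.5 → |·| ≈ 1.8028, ∠ ≈ 56.31°
|G| = 1 · 1 / (1.8028) ≈ 0.55469
Gain = 20 log₁₀(0.55469) ≈ -5.12 dB
∠G = (0°) − (56.31°) = -56.31°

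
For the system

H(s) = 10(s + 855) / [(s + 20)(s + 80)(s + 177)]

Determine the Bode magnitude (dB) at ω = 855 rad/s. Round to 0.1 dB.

At s = jω = j855:
zero (s+855): 855 + j855 → |·| = √(855²+855²) = √1462050 ≈ 1209.2, ∠ = arctan(855/855) ≈ 45.00°
pole (s+20): 20 + j855 → |·| = √(20²+855²) = √731425 ≈ 855.23, ∠ = arctan(855/20) ≈ 88.66°
pole (s+80): 80 + j855 → |·| = √(80²+855²) = √737425 ≈ 858.73, ∠ = arctan(855/80) ≈ 84.65°
pole (s+177): 177 + j855 → |·| = √(177²+855²) = √762354 ≈ 873.13, ∠ = arctan(855/177) ≈ 78.30°
|H| = 10 · 1209.2 / 6.4124e+08 ≈ 1.8857e-05
Gain = 20 log₁₀(1.8857e-05) ≈ -94.49 dB

-94.5 dB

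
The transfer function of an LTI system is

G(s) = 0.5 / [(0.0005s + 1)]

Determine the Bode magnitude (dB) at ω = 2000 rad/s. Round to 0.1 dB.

At ω = 2000 rad/s:
pole (1 + j2000·0.0005) = 1 + j1 → |·| ≈ 1.4142, ∠ ≈ 45.00°
|G| = 0.5 · 1 / (1.4142) ≈ 0.35356
Gain = 20 log₁₀(0.35356) ≈ -9.03 dB

-9.0 dB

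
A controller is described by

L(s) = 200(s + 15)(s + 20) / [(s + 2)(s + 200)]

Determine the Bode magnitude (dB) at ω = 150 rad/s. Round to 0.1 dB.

41.7 dB

At s = jω = j150:
zero (s+15): 15 + j150 → |·| = √(15²+150²) = √22725 ≈ 150.75, ∠ = arctan(150/15) ≈ 84.29°
zero (s+20): 20 + j150 → |·| = √(20²+150²) = √22900 ≈ 151.33, ∠ = arctan(150/20) ≈ 82.41°
pole (s+2): 2 + j150 → |·| = √(2²+150²) = √22504 ≈ 150.01, ∠ = arctan(150/2) ≈ 89.24°
pole (s+200): 200 + j150 → |·| = √(200²+150²) = √62500 ≈ 250, ∠ = arctan(150/200) ≈ 36.87°
|L| = 200 · 22813 / 37502 ≈ 121.66
Gain = 20 log₁₀(121.66) ≈ 41.70 dB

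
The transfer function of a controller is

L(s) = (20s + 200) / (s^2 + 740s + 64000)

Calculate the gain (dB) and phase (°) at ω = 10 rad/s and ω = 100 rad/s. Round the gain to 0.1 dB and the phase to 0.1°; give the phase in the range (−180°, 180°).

ω = 10: -47.1 dB, 38.4°; ω = 100: -33.2 dB, 30.4°

Substitute s = j10:
Numerator: 20(j10) + 200 = 200 + j200
Denominator: (j10)^2 + 740(j10) + 64000 = 63900 + j7400
|N| = √(200² + 200²) ≈ 282.84, ∠N ≈ 45.00°
|D| = √(63900² + 7400²) ≈ 64327, ∠D ≈ 6.61°
|L| = 282.84 / 64327 ≈ 0.0043969
Gain = 20 log₁₀(0.0043969) ≈ -47.14 dB
∠L = 45.00° − 6.61° = 38.39°

Substitute s = j100:
Numerator: 20(j100) + 200 = 200 + j2000
Denominator: (j100)^2 + 740(j100) + 64000 = 54000 + j74000
|N| = √(200² + 2000²) ≈ 2010, ∠N ≈ 84.29°
|D| = √(54000² + 74000²) ≈ 91608, ∠D ≈ 53.88°
|L| = 2010 / 91608 ≈ 0.021941
Gain = 20 log₁₀(0.021941) ≈ -33.17 dB
∠L = 84.29° − 53.88° = 30.41°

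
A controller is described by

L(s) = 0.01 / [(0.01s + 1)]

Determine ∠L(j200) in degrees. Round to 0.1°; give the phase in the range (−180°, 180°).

-63.4°

At ω = 200 rad/s:
pole (1 + j200·0.01) = 1 + j2 → |·| ≈ 2.2361, ∠ ≈ 63.43°
∠L = (0°) − (63.43°) = -63.43°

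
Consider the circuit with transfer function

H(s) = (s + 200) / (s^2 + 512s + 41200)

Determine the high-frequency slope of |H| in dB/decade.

Each pole contributes −20 dB/decade at high frequency; each zero contributes +20 dB/decade.
Net: 1 zero(s) − 2 pole(s) → -20 dB/decade.

-20 dB/decade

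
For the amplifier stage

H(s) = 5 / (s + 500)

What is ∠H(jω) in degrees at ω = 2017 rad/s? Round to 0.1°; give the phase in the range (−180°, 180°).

At s = jω = j2017:
pole (s+500): 500 + j2017 → |·| = √(500²+2017²) = √4318289 ≈ 2078, ∠ = arctan(2017/500) ≈ 76.08°
∠H = 0.00° − 76.08° = -76.08°

-76.1°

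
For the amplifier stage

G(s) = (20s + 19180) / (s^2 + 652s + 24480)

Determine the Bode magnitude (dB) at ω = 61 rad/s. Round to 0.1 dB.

Substitute s = j61:
Numerator: 20(j61) + 19180 = 19180 + j1220
Denominator: (j61)^2 + 652(j61) + 24480 = 20759 + j39772
|N| = √(19180² + 1220²) ≈ 19219, ∠N ≈ 3.64°
|D| = √(20759² + 39772²) ≈ 44864, ∠D ≈ 62.44°
|G| = 19219 / 44864 ≈ 0.42838
Gain = 20 log₁₀(0.42838) ≈ -7.36 dB

-7.4 dB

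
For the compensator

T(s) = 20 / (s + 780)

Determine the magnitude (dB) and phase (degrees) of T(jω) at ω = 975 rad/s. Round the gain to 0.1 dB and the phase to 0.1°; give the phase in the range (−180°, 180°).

-35.9 dB, -51.3°

At s = jω = j975:
pole (s+780): 780 + j975 → |·| = √(780²+975²) = √1559025 ≈ 1248.6, ∠ = arctan(975/780) ≈ 51.34°
|T| = 20 / 1248.6 ≈ 0.016018
Gain = 20 log₁₀(0.016018) ≈ -35.91 dB
∠T = 0.00° − 51.34° = -51.34°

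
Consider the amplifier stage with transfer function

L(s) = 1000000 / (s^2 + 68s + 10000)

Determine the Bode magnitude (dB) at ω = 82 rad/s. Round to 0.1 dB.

At s = jω = j82:
quadratic: (j82)² + 68·j82 + 10000 = 3276 + j5576 → |·| ≈ 6467.1, ∠ ≈ 59.57°
|L| = 1000000 / 6467.1 ≈ 154.63
Gain = 20 log₁₀(154.63) ≈ 43.79 dB

43.8 dB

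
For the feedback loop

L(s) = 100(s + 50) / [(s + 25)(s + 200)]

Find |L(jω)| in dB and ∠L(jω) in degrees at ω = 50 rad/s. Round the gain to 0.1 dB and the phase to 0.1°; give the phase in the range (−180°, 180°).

-4.2 dB, -32.5°

At s = jω = j50:
zero (s+50): 50 + j50 → |·| = √(50²+50²) = √5000 ≈ 70.711, ∠ = arctan(50/50) ≈ 45.00°
pole (s+25): 25 + j50 → |·| = √(25²+50²) = √3125 ≈ 55.902, ∠ = arctan(50/25) ≈ 63.43°
pole (s+200): 200 + j50 → |·| = √(200²+50²) = √42500 ≈ 206.16, ∠ = arctan(50/200) ≈ 14.04°
|L| = 100 · 70.711 / 11525 ≈ 0.61354
Gain = 20 log₁₀(0.61354) ≈ -4.24 dB
∠L = 45.00° − 77.47° = -32.47°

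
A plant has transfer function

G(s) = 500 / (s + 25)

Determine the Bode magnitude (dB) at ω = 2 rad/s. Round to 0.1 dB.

At s = jω = j2:
pole (s+25): 25 + j2 → |·| = √(25²+2²) = √629 ≈ 25.08, ∠ = arctan(2/25) ≈ 4.57°
|G| = 500 / 25.08 ≈ 19.936
Gain = 20 log₁₀(19.936) ≈ 25.99 dB

26.0 dB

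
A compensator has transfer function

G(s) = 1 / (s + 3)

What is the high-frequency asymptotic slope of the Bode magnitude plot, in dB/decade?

-20 dB/decade

Each pole contributes −20 dB/decade at high frequency; each zero contributes +20 dB/decade.
Net: 0 zero(s) − 1 pole(s) → -20 dB/decade.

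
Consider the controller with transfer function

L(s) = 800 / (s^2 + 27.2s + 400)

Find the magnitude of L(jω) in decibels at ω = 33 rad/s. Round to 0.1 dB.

-3.0 dB

At s = jω = j33:
quadratic: (j33)² + 27.2·j33 + 400 = -689 + j897.6 → |·| ≈ 1131.6, ∠ ≈ 127.51°
|L| = 800 / 1131.6 ≈ 0.70696
Gain = 20 log₁₀(0.70696) ≈ -3.01 dB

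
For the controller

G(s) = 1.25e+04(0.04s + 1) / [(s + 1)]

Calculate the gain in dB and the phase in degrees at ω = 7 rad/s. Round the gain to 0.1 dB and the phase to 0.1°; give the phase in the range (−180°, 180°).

65.3 dB, -66.2°

At ω = 7 rad/s:
zero (1 + j7·0.04) = 1 + j0.28 → |·| ≈ 1.0385, ∠ ≈ 15.64°
pole (1 + j7·1) = 1 + j7 → |·| ≈ 7.0711, ∠ ≈ 81.87°
|G| = 1.25e+04 · 1.0385 / (7.0711) ≈ 1835.8
Gain = 20 log₁₀(1835.8) ≈ 65.28 dB
∠G = (15.64°) − (81.87°) = -66.23°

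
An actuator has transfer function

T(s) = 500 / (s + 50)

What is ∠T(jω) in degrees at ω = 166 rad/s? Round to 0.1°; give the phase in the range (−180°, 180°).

At s = jω = j166:
pole (s+50): 50 + j166 → |·| = √(50²+166²) = √30056 ≈ 173.37, ∠ = arctan(166/50) ≈ 73.24°
∠T = 0.00° − 73.24° = -73.24°

-73.2°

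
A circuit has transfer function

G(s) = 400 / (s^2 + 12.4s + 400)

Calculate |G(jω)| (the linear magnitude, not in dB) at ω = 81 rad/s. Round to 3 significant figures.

At s = jω = j81:
quadratic: (j81)² + 12.4·j81 + 400 = -6161 + j1004.4 → |·| ≈ 6242.3, ∠ ≈ 170.74°
|G| = 400 / 6242.3 ≈ 0.064079

0.0641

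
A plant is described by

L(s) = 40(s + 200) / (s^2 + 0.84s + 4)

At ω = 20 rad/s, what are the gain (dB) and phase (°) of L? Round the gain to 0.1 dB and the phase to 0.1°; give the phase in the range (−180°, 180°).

26.1 dB, -171.9°

At s = jω = j20:
zero (s+200): 200 + j20 → |·| = √(200²+20²) = √40400 ≈ 201, ∠ = arctan(20/200) ≈ 5.71°
quadratic: (j20)² + 0.84·j20 + 4 = -396 + j16.8 → |·| ≈ 396.36, ∠ ≈ 177.57°
|L| = 40 · 201 / 396.36 ≈ 20.285
Gain = 20 log₁₀(20.285) ≈ 26.14 dB
∠L = 5.71° − 177.57° = -171.86°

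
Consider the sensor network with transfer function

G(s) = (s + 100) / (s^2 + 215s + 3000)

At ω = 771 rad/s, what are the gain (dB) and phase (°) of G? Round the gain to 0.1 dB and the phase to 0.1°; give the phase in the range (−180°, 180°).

Substitute s = j771:
Numerator: (j771) + 100 = 100 + j771
Denominator: (j771)^2 + 215(j771) + 3000 = -591441 + j165765
|N| = √(100² + 771²) ≈ 777.46, ∠N ≈ 82.61°
|D| = √(591441² + 165765²) ≈ 6.1423e+05, ∠D ≈ 164.34°
|G| = 777.46 / 6.1423e+05 ≈ 0.0012657
Gain = 20 log₁₀(0.0012657) ≈ -57.95 dB
∠G = 82.61° − 164.34° = -81.73°

-58.0 dB, -81.7°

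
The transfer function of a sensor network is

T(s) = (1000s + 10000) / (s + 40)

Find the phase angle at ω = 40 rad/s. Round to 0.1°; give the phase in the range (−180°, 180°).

31.0°

Substitute s = j40:
Numerator: 1000(j40) + 10000 = 10000 + j40000
Denominator: (j40) + 40 = 40 + j40
|N| = √(10000² + 40000²) ≈ 41231, ∠N ≈ 75.96°
|D| = √(40² + 40²) ≈ 56.569, ∠D ≈ 45.00°
∠T = 75.96° − 45.00° = 30.96°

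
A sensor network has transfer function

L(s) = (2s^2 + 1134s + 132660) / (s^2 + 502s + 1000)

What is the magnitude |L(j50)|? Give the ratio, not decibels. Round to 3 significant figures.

Substitute s = j50:
Numerator: 2(j50)^2 + 1134(j50) + 132660 = 127660 + j56700
Denominator: (j50)^2 + 502(j50) + 1000 = -1500 + j25100
|N| = √(127660² + 56700²) ≈ 1.3969e+05, ∠N ≈ 23.95°
|D| = √(1500² + 25100²) ≈ 25145, ∠D ≈ 93.42°
|L| = 1.3969e+05 / 25145 ≈ 5.5554

5.56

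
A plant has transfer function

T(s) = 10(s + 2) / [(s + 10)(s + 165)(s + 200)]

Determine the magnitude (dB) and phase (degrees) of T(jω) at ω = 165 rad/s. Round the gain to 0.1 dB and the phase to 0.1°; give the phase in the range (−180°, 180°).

-75.7 dB, -81.7°

At s = jω = j165:
zero (s+2): 2 + j165 → |·| = √(2²+165²) = √27229 ≈ 165.01, ∠ = arctan(165/2) ≈ 89.31°
pole (s+10): 10 + j165 → |·| = √(10²+165²) = √27325 ≈ 165.3, ∠ = arctan(165/10) ≈ 86.53°
pole (s+165): 165 + j165 → |·| = √(165²+165²) = √54450 ≈ 233.35, ∠ = arctan(165/165) ≈ 45.00°
pole (s+200): 200 + j165 → |·| = √(200²+165²) = √67225 ≈ 259.28, ∠ = arctan(165/200) ≈ 39.52°
|T| = 10 · 165.01 / 1.0001e+07 ≈ 0.00016499
Gain = 20 log₁₀(0.00016499) ≈ -75.65 dB
∠T = 89.31° − 171.05° = -81.74°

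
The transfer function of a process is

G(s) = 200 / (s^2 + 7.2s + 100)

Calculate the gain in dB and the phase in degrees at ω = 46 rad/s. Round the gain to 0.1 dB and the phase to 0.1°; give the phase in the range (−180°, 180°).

-20.2 dB, -170.7°

At s = jω = j46:
quadratic: (j46)² + 7.2·j46 + 100 = -2016 + j331.2 → |·| ≈ 2043, ∠ ≈ 170.67°
|G| = 200 / 2043 ≈ 0.097895
Gain = 20 log₁₀(0.097895) ≈ -20.18 dB
∠G = 0.00° − 170.67° = -170.67°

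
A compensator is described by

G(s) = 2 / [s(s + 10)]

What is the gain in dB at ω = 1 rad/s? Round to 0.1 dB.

At s = jω = j1:
pole (s+10): 10 + j1 → |·| = √(10²+1²) = √101 ≈ 10.05, ∠ = arctan(1/10) ≈ 5.71°
pole at origin: |s| = 1, ∠ = 90.00° (in denominator)
|G| = 2 / 10.05 ≈ 0.199
Gain = 20 log₁₀(0.199) ≈ -14.02 dB

-14.0 dB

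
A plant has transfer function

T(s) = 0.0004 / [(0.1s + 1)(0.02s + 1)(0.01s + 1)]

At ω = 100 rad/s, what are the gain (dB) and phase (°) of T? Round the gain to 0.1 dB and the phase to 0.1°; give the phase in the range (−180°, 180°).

At ω = 100 rad/s:
pole (1 + j100·0.1) = 1 + j10 → |·| ≈ 10.05, ∠ ≈ 84.29°
pole (1 + j100·0.02) = 1 + j2 → |·| ≈ 2.2361, ∠ ≈ 63.43°
pole (1 + j100·0.01) = 1 + j1 → |·| ≈ 1.4142, ∠ ≈ 45.00°
|T| = 0.0004 · 1 / (10.05 · 2.2361 · 1.4142) ≈ 1.2586e-05
Gain = 20 log₁₀(1.2586e-05) ≈ -98.00 dB
∠T = (0°) − (84.29° + 63.43° + 45.00°) = -192.72° ≡ 167.28° (principal value)

-98.0 dB, 167.3°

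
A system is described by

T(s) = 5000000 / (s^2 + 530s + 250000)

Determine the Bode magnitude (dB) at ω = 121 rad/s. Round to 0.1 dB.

26.2 dB

At s = jω = j121:
quadratic: (j121)² + 530·j121 + 250000 = 235359 + j64130 → |·| ≈ 2.4394e+05, ∠ ≈ 15.24°
|T| = 5000000 / 2.4394e+05 ≈ 20.497
Gain = 20 log₁₀(20.497) ≈ 26.23 dB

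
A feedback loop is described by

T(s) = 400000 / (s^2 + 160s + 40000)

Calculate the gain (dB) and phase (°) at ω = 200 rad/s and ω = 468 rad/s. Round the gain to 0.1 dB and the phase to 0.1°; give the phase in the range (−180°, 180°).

ω = 200: 21.9 dB, -90.0°; ω = 468: 6.3 dB, -157.3°

At s = jω = j200:
quadratic: (j200)² + 160·j200 + 40000 = 0 + j32000 → |·| ≈ 32000, ∠ ≈ 90.00°
|T| = 400000 / 32000 ≈ 12.5
Gain = 20 log₁₀(12.5) ≈ 21.94 dB
∠T = 0.00° − 90.00° = -90.00°

At s = jω = j468:
quadratic: (j468)² + 160·j468 + 40000 = -179024 + j74880 → |·| ≈ 1.9405e+05, ∠ ≈ 157.30°
|T| = 400000 / 1.9405e+05 ≈ 2.0613
Gain = 20 log₁₀(2.0613) ≈ 6.28 dB
∠T = 0.00° − 157.30° = -157.30°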